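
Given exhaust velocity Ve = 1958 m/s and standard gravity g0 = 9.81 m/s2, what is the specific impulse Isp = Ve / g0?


Isp = Ve / g0 = 1958 / 9.81 = 199.6 s

199.6 s


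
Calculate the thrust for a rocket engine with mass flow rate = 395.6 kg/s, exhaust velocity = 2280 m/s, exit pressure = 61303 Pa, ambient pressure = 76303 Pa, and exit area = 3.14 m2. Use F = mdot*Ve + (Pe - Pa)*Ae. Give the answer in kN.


F = 395.6 * 2280 + (61303 - 76303) * 3.14 = 854868.0 N = 854.9 kN

854.9 kN


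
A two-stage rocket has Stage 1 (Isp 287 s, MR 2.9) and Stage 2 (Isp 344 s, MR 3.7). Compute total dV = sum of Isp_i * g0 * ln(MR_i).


dV1 = 287 * 9.81 * ln(2.9) = 2997.7 m/s
dV2 = 344 * 9.81 * ln(3.7) = 4415.2 m/s
Total dV = 2997.7 + 4415.2 = 7412.9 m/s ~ 7413 m/s

7413 m/s


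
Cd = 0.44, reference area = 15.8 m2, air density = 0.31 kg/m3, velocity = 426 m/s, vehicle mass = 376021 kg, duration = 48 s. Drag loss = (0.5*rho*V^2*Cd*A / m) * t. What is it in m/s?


D = 0.5 * 0.31 * 426^2 * 0.44 * 15.8 = 195551.28 N
a = 195551.28 / 376021 = 0.5201 m/s2
dV = 0.5201 * 48 = 25.0 m/s

25.0 m/s


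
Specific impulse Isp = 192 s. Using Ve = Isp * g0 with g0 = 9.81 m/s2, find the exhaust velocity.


Ve = Isp * g0 = 192 * 9.81 = 1883.5 m/s

1883.5 m/s


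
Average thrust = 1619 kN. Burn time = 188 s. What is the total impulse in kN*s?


It = 1619 * 188 = 304372 kN*s

304372 kN*s


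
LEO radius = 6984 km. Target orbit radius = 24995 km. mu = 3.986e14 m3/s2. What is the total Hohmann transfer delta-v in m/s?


V1 = sqrt(mu/r1) = 7554.69 m/s
dV1 = V1*(sqrt(2*r2/(r1+r2)) - 1) = 1890.83 m/s
V2 = sqrt(mu/r2) = 3993.39 m/s
dV2 = V2*(1 - sqrt(2*r1/(r1+r2))) = 1354.17 m/s
Total dV = 3245 m/s

3245 m/s


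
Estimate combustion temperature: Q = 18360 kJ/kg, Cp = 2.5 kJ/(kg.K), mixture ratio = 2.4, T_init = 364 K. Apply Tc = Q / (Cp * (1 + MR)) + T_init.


Tc = 18360 / (2.5 * (1 + 2.4)) + 364 = 2524 K

2524 K


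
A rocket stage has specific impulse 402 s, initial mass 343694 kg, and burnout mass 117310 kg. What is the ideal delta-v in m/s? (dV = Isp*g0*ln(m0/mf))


Ve = 402 * 9.81 = 3943.62 m/s
dV = 3943.62 * ln(343694/117310) = 4239 m/s

4239 m/s


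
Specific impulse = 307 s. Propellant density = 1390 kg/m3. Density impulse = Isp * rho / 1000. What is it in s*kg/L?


rho*Isp = 307 * 1390 / 1000 = 427 s*kg/L

427 s*kg/L


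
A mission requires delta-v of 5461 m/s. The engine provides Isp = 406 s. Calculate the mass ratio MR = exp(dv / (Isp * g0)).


Ve = 406 * 9.81 = 3982.86 m/s
MR = exp(5461 / 3982.86) = 3.94

3.94


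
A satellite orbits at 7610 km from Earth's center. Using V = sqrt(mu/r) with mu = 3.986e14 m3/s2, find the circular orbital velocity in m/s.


V = sqrt(3.986e14 / 7610000) = 7237 m/s

7237 m/s


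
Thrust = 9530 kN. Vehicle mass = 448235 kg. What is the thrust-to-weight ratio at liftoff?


TWR = 9530000 / (448235 * 9.81) = 2.17

2.17


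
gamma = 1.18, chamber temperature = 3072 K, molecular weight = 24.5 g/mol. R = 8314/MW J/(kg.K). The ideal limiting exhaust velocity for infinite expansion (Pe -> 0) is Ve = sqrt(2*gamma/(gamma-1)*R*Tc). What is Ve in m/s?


R = 8314 / 24.5 = 339.35 J/(kg.K)
Ve = sqrt(2 * 1.18 / (1.18 - 1) * 339.35 * 3072) = 3697 m/s

3697 m/s


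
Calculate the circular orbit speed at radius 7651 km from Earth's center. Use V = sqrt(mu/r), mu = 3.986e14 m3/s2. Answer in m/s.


V = sqrt(3.986e14 / 7651000) = 7218 m/s

7218 m/s


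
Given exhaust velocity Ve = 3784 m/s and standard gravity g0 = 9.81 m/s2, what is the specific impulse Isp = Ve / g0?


Isp = Ve / g0 = 3784 / 9.81 = 385.7 s

385.7 s


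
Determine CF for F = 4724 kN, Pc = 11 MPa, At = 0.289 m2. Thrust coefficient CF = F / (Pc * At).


CF = 4724000 / (11e6 * 0.289) = 1.49

1.49


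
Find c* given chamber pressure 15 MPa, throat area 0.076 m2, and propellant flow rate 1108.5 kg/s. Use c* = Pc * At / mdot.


c* = 15e6 * 0.076 / 1108.5 = 1028 m/s

1028 m/s


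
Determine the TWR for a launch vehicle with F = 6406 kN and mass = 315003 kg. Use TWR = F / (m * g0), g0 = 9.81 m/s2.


TWR = 6406000 / (315003 * 9.81) = 2.07

2.07


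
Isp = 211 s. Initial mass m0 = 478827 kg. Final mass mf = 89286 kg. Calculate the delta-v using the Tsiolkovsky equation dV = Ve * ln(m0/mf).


Ve = 211 * 9.81 = 2069.91 m/s
dV = 2069.91 * ln(478827/89286) = 3476 m/s

3476 m/s


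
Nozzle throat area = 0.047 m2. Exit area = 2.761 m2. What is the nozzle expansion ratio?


AR = 2.761 / 0.047 = 58.7

58.7


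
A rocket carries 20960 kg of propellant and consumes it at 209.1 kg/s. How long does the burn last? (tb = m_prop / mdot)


tb = 20960 / 209.1 = 100.2 s

100.2 s


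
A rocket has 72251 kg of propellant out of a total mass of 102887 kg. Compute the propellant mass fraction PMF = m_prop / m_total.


PMF = 72251 / 102887 = 0.702

0.702


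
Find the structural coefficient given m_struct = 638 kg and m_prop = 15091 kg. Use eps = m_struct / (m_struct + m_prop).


eps = 638 / (638 + 15091) = 0.0406

0.0406


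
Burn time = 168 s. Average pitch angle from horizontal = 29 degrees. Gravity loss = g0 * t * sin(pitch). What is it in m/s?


GL = 9.81 * 168 * sin(29 deg) = 799 m/s

799 m/s


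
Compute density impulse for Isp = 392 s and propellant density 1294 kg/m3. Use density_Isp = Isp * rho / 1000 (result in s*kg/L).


rho*Isp = 392 * 1294 / 1000 = 507 s*kg/L

507 s*kg/L


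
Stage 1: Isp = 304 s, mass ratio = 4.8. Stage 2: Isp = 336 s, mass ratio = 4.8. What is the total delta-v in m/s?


dV1 = 304 * 9.81 * ln(4.8) = 4678.0 m/s
dV2 = 336 * 9.81 * ln(4.8) = 5170.4 m/s
Total dV = 4678.0 + 5170.4 = 9848.4 m/s ~ 9848 m/s

9848 m/s


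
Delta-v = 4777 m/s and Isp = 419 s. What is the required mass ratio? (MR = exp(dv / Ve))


Ve = 419 * 9.81 = 4110.39 m/s
MR = exp(4777 / 4110.39) = 3.197

3.197


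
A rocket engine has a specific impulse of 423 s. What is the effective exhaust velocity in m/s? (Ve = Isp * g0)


Ve = Isp * g0 = 423 * 9.81 = 4149.6 m/s

4149.6 m/s


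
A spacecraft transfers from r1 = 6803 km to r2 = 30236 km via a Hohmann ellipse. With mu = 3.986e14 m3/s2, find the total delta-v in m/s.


V1 = sqrt(mu/r1) = 7654.53 m/s
dV1 = V1*(sqrt(2*r2/(r1+r2)) - 1) = 2126.08 m/s
V2 = sqrt(mu/r2) = 3630.83 m/s
dV2 = V2*(1 - sqrt(2*r1/(r1+r2))) = 1430.23 m/s
Total dV = 3556 m/s

3556 m/s


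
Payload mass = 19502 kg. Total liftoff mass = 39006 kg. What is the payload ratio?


PR = 19502 / 39006 = 0.5

0.5


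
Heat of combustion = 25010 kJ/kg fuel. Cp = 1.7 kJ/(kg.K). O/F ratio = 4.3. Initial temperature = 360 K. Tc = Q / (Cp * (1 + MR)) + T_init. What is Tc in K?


Tc = 25010 / (1.7 * (1 + 4.3)) + 360 = 3136 K

3136 K


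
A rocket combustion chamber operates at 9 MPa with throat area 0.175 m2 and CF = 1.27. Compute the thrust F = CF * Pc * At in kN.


F = 1.27 * 9e6 * 0.175 = 2.0002e+06 N = 2000.2 kN

2000.2 kN


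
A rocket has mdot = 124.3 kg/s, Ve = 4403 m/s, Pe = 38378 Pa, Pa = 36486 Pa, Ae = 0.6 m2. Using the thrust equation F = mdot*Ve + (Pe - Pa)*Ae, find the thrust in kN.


F = 124.3 * 4403 + (38378 - 36486) * 0.6 = 548428.0 N = 548.4 kN

548.4 kN


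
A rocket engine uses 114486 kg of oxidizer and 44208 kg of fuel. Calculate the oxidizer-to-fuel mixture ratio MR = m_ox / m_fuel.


MR = 114486 / 44208 = 2.59

2.59


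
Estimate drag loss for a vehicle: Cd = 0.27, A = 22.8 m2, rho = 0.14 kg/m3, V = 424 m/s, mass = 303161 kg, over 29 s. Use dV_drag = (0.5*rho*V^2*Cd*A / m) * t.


D = 0.5 * 0.14 * 424^2 * 0.27 * 22.8 = 77469.07 N
a = 77469.07 / 303161 = 0.2555 m/s2
dV = 0.2555 * 29 = 7.4 m/s

7.4 m/s


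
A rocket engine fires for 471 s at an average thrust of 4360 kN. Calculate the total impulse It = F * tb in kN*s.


It = 4360 * 471 = 2053560 kN*s

2053560 kN*s


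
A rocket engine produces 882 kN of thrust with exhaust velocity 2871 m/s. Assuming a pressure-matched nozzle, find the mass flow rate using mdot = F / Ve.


mdot = F / Ve = 882000 / 2871 = 307.2 kg/s

307.2 kg/s


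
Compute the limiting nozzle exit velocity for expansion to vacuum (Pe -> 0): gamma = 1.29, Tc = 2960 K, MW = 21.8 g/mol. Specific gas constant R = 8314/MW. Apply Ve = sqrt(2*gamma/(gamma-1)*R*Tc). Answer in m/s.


R = 8314 / 21.8 = 381.38 J/(kg.K)
Ve = sqrt(2 * 1.29 / (1.29 - 1) * 381.38 * 2960) = 3169 m/s

3169 m/s


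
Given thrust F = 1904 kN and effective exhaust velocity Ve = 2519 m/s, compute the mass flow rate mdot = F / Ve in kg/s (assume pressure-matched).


mdot = F / Ve = 1904000 / 2519 = 755.9 kg/s

755.9 kg/s


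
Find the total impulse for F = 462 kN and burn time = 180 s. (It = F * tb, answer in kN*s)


It = 462 * 180 = 83160 kN*s

83160 kN*s


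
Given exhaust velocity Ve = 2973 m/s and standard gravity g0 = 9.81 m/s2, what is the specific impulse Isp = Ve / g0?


Isp = Ve / g0 = 2973 / 9.81 = 303.1 s

303.1 s


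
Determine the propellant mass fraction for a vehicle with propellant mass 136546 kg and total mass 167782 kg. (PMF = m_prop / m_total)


PMF = 136546 / 167782 = 0.814

0.814


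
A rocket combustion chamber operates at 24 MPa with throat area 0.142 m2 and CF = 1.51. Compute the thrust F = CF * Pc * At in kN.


F = 1.51 * 24e6 * 0.142 = 5.1461e+06 N = 5146.1 kN

5146.1 kN


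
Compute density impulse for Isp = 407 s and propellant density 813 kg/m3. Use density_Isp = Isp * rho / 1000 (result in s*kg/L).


rho*Isp = 407 * 813 / 1000 = 331 s*kg/L

331 s*kg/L


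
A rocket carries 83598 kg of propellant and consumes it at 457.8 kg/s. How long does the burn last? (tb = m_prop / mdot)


tb = 83598 / 457.8 = 182.6 s

182.6 s


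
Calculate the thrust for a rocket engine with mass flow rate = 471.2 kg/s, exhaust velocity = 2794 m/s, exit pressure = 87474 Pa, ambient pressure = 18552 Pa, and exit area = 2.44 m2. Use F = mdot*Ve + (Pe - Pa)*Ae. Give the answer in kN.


F = 471.2 * 2794 + (87474 - 18552) * 2.44 = 1.4847e+06 N = 1484.7 kN

1484.7 kN


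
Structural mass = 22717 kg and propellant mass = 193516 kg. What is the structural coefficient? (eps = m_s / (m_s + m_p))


eps = 22717 / (22717 + 193516) = 0.1051

0.1051


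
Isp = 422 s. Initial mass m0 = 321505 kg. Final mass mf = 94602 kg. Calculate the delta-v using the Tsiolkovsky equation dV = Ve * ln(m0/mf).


Ve = 422 * 9.81 = 4139.82 m/s
dV = 4139.82 * ln(321505/94602) = 5064 m/s

5064 m/s


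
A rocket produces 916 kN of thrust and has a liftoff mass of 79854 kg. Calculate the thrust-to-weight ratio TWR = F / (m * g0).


TWR = 916000 / (79854 * 9.81) = 1.17

1.17


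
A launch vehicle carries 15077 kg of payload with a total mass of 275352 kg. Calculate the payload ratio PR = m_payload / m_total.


PR = 15077 / 275352 = 0.0548

0.0548


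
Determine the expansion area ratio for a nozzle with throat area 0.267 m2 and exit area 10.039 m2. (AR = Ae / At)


AR = 10.039 / 0.267 = 37.6

37.6


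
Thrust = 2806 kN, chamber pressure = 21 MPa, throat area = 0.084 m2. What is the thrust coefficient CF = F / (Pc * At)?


CF = 2806000 / (21e6 * 0.084) = 1.59

1.59


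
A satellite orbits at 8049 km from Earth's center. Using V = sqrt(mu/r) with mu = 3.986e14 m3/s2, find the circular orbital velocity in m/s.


V = sqrt(3.986e14 / 8049000) = 7037 m/s

7037 m/s


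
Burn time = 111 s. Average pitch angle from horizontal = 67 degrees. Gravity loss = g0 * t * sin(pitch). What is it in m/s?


GL = 9.81 * 111 * sin(67 deg) = 1002 m/s

1002 m/s


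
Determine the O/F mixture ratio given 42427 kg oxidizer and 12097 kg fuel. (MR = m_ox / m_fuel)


MR = 42427 / 12097 = 3.51

3.51


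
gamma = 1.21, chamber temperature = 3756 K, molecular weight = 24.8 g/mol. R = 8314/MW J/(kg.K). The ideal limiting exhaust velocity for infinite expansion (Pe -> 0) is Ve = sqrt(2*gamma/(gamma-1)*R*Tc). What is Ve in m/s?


R = 8314 / 24.8 = 335.24 J/(kg.K)
Ve = sqrt(2 * 1.21 / (1.21 - 1) * 335.24 * 3756) = 3809 m/s

3809 m/s


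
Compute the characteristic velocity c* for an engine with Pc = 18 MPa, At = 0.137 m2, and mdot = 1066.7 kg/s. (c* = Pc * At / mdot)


c* = 18e6 * 0.137 / 1066.7 = 2312 m/s

2312 m/s


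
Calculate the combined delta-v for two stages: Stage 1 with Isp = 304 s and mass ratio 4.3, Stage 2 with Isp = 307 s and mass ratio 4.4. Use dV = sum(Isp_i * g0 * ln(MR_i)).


dV1 = 304 * 9.81 * ln(4.3) = 4349.9 m/s
dV2 = 307 * 9.81 * ln(4.4) = 4462.1 m/s
Total dV = 4349.9 + 4462.1 = 8812.0 m/s ~ 8812 m/s

8812 m/s


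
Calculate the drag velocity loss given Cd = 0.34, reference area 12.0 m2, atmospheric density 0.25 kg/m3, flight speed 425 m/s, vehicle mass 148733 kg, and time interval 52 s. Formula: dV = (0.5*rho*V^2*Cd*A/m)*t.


D = 0.5 * 0.25 * 425^2 * 0.34 * 12.0 = 92118.75 N
a = 92118.75 / 148733 = 0.6194 m/s2
dV = 0.6194 * 52 = 32.2 m/s

32.2 m/s


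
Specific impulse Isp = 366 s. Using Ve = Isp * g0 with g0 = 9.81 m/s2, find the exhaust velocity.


Ve = Isp * g0 = 366 * 9.81 = 3590.5 m/s

3590.5 m/s


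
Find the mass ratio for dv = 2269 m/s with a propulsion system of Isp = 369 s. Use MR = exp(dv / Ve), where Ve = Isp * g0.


Ve = 369 * 9.81 = 3619.89 m/s
MR = exp(2269 / 3619.89) = 1.872

1.872


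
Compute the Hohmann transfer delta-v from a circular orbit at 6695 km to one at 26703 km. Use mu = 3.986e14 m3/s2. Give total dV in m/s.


V1 = sqrt(mu/r1) = 7716.02 m/s
dV1 = V1*(sqrt(2*r2/(r1+r2)) - 1) = 2041.25 m/s
V2 = sqrt(mu/r2) = 3863.57 m/s
dV2 = V2*(1 - sqrt(2*r1/(r1+r2))) = 1417.22 m/s
Total dV = 3458 m/s

3458 m/s


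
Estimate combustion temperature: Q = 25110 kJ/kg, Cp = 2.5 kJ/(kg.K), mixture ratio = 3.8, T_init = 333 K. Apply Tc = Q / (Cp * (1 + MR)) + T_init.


Tc = 25110 / (2.5 * (1 + 3.8)) + 333 = 2426 K

2426 K


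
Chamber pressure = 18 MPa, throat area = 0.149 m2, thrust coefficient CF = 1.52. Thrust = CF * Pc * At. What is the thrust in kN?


F = 1.52 * 18e6 * 0.149 = 4.0766e+06 N = 4076.6 kN

4076.6 kN


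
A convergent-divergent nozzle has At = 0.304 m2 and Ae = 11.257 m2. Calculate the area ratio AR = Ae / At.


AR = 11.257 / 0.304 = 37.0

37.0


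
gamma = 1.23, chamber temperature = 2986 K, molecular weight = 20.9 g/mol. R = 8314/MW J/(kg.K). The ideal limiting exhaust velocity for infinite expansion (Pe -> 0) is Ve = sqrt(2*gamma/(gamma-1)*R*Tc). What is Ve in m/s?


R = 8314 / 20.9 = 397.8 J/(kg.K)
Ve = sqrt(2 * 1.23 / (1.23 - 1) * 397.8 * 2986) = 3564 m/s

3564 m/s


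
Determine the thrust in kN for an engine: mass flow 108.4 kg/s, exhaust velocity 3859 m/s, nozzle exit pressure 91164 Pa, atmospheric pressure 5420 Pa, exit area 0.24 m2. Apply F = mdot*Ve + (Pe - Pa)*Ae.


F = 108.4 * 3859 + (91164 - 5420) * 0.24 = 438894.0 N = 438.9 kN

438.9 kN


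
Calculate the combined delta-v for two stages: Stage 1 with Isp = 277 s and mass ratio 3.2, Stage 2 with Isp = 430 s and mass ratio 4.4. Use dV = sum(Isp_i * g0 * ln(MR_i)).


dV1 = 277 * 9.81 * ln(3.2) = 3160.7 m/s
dV2 = 430 * 9.81 * ln(4.4) = 6249.9 m/s
Total dV = 3160.7 + 6249.9 = 9410.6 m/s ~ 9411 m/s

9411 m/s


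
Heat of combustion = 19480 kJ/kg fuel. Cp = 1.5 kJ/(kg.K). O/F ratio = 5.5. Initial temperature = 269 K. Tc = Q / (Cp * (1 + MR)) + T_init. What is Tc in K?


Tc = 19480 / (1.5 * (1 + 5.5)) + 269 = 2267 K

2267 K


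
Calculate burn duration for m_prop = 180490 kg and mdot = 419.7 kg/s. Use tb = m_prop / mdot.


tb = 180490 / 419.7 = 430.0 s

430.0 s


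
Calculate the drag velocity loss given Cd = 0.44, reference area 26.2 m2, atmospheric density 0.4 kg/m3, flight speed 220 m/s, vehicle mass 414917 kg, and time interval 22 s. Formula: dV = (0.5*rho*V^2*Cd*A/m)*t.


D = 0.5 * 0.4 * 220^2 * 0.44 * 26.2 = 111591.04 N
a = 111591.04 / 414917 = 0.2689 m/s2
dV = 0.2689 * 22 = 5.9 m/s

5.9 m/s


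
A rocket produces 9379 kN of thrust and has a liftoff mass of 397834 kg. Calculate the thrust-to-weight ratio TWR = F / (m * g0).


TWR = 9379000 / (397834 * 9.81) = 2.4

2.4


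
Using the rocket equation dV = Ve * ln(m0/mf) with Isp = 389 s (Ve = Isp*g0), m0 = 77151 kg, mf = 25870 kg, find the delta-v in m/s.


Ve = 389 * 9.81 = 3816.09 m/s
dV = 3816.09 * ln(77151/25870) = 4170 m/s

4170 m/s


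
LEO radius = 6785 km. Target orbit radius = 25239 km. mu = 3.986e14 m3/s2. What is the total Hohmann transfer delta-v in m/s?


V1 = sqrt(mu/r1) = 7664.67 m/s
dV1 = V1*(sqrt(2*r2/(r1+r2)) - 1) = 1958.25 m/s
V2 = sqrt(mu/r2) = 3974.04 m/s
dV2 = V2*(1 - sqrt(2*r1/(r1+r2))) = 1387.11 m/s
Total dV = 3345 m/s

3345 m/s


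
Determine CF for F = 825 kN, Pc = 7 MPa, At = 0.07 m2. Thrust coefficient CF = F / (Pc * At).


CF = 825000 / (7e6 * 0.07) = 1.68

1.68


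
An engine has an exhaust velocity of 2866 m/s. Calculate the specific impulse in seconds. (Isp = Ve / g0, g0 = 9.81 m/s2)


Isp = Ve / g0 = 2866 / 9.81 = 292.2 s

292.2 s


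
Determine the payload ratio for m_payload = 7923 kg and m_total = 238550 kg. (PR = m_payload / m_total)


PR = 7923 / 238550 = 0.0332

0.0332


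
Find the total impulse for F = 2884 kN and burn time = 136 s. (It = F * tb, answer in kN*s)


It = 2884 * 136 = 392224 kN*s

392224 kN*s


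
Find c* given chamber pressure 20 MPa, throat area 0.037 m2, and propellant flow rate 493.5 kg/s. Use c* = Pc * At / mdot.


c* = 20e6 * 0.037 / 493.5 = 1499 m/s

1499 m/s


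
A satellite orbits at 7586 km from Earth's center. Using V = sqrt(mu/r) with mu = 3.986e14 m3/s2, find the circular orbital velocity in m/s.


V = sqrt(3.986e14 / 7586000) = 7249 m/s

7249 m/s


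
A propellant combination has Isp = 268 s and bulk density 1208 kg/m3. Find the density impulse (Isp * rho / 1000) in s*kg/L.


rho*Isp = 268 * 1208 / 1000 = 324 s*kg/L

324 s*kg/L


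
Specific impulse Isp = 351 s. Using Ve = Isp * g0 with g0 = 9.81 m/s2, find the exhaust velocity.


Ve = Isp * g0 = 351 * 9.81 = 3443.3 m/s

3443.3 m/s


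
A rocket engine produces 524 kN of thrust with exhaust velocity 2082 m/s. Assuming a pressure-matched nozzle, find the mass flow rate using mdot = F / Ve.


mdot = F / Ve = 524000 / 2082 = 251.7 kg/s

251.7 kg/s


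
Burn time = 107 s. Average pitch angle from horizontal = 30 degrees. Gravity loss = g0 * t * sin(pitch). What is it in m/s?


GL = 9.81 * 107 * sin(30 deg) = 525 m/s

525 m/s


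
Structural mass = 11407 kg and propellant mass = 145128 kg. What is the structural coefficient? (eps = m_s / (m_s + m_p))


eps = 11407 / (11407 + 145128) = 0.0729

0.0729


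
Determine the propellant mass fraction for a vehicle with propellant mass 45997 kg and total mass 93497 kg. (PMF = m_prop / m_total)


PMF = 45997 / 93497 = 0.492

0.492


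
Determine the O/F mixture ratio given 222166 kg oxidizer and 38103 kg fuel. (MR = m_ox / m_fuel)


MR = 222166 / 38103 = 5.83

5.83


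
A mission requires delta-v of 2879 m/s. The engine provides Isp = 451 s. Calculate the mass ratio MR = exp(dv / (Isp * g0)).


Ve = 451 * 9.81 = 4424.31 m/s
MR = exp(2879 / 4424.31) = 1.917

1.917


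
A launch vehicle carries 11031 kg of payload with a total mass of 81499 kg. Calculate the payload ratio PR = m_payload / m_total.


PR = 11031 / 81499 = 0.1354

0.1354


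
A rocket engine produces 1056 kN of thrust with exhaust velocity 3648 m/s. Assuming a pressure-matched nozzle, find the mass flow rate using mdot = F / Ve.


mdot = F / Ve = 1056000 / 3648 = 289.5 kg/s

289.5 kg/s


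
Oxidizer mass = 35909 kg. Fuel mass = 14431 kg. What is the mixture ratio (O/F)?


MR = 35909 / 14431 = 2.49

2.49


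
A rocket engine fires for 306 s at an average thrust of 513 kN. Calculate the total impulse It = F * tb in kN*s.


It = 513 * 306 = 156978 kN*s

156978 kN*s


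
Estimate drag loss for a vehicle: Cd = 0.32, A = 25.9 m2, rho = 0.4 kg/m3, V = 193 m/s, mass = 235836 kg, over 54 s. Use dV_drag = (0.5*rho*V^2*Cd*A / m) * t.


D = 0.5 * 0.4 * 193^2 * 0.32 * 25.9 = 61743.94 N
a = 61743.94 / 235836 = 0.2618 m/s2
dV = 0.2618 * 54 = 14.1 m/s

14.1 m/s


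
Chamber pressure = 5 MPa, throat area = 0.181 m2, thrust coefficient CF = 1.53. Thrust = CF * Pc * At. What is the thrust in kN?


F = 1.53 * 5e6 * 0.181 = 1.3846e+06 N = 1384.7 kN

1384.7 kN


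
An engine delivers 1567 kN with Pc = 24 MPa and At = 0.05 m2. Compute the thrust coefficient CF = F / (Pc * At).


CF = 1567000 / (24e6 * 0.05) = 1.31

1.31


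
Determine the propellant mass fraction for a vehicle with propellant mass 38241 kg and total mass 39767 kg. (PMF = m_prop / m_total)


PMF = 38241 / 39767 = 0.962

0.962


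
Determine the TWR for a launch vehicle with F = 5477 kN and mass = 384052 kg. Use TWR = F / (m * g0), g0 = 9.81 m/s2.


TWR = 5477000 / (384052 * 9.81) = 1.45

1.45


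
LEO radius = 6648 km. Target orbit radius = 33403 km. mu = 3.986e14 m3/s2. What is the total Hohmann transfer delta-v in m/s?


V1 = sqrt(mu/r1) = 7743.25 m/s
dV1 = V1*(sqrt(2*r2/(r1+r2)) - 1) = 2257.31 m/s
V2 = sqrt(mu/r2) = 3454.43 m/s
dV2 = V2*(1 - sqrt(2*r1/(r1+r2))) = 1464.07 m/s
Total dV = 3721 m/s

3721 m/s


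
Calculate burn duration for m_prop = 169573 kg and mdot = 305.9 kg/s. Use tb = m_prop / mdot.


tb = 169573 / 305.9 = 554.3 s

554.3 s


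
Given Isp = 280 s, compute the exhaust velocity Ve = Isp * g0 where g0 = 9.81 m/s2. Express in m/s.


Ve = Isp * g0 = 280 * 9.81 = 2746.8 m/s

2746.8 m/s


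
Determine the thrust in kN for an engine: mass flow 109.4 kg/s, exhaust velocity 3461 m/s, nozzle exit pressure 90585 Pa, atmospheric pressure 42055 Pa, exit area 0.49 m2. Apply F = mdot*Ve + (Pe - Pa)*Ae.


F = 109.4 * 3461 + (90585 - 42055) * 0.49 = 402413.0 N = 402.4 kN

402.4 kN


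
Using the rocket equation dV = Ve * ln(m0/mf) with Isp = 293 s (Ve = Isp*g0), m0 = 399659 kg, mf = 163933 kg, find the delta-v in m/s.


Ve = 293 * 9.81 = 2874.33 m/s
dV = 2874.33 * ln(399659/163933) = 2561 m/s

2561 m/s


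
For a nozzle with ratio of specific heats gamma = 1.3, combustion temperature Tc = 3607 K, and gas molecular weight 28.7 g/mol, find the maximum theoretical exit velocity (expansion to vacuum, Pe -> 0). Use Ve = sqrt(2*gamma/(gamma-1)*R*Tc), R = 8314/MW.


R = 8314 / 28.7 = 289.69 J/(kg.K)
Ve = sqrt(2 * 1.3 / (1.3 - 1) * 289.69 * 3607) = 3009 m/s

3009 m/s


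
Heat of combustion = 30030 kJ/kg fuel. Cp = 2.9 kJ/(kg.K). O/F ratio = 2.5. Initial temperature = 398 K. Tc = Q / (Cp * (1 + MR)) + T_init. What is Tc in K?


Tc = 30030 / (2.9 * (1 + 2.5)) + 398 = 3357 K

3357 K


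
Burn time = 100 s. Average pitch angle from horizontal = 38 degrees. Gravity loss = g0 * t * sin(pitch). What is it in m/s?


GL = 9.81 * 100 * sin(38 deg) = 604 m/s

604 m/s


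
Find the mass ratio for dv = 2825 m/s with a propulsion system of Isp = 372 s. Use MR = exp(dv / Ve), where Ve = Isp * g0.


Ve = 372 * 9.81 = 3649.32 m/s
MR = exp(2825 / 3649.32) = 2.169

2.169


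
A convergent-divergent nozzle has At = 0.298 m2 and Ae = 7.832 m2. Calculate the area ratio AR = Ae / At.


AR = 7.832 / 0.298 = 26.3

26.3


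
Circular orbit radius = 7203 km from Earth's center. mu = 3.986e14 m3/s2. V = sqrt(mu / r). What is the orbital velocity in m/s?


V = sqrt(3.986e14 / 7203000) = 7439 m/s

7439 m/s


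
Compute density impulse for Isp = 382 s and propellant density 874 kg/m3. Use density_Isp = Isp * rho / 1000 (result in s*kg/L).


rho*Isp = 382 * 874 / 1000 = 334 s*kg/L

334 s*kg/L


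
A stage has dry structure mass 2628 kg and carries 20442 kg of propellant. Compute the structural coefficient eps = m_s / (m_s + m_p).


eps = 2628 / (2628 + 20442) = 0.1139

0.1139


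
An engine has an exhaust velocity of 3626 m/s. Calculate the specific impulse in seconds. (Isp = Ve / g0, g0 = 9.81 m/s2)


Isp = Ve / g0 = 3626 / 9.81 = 369.6 s

369.6 s


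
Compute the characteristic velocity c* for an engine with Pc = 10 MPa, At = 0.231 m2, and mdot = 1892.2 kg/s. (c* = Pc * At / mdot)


c* = 10e6 * 0.231 / 1892.2 = 1221 m/s

1221 m/s


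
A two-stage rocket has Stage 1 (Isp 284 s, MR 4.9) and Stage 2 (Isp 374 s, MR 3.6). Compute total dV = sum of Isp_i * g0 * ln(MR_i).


dV1 = 284 * 9.81 * ln(4.9) = 4427.7 m/s
dV2 = 374 * 9.81 * ln(3.6) = 4699.7 m/s
Total dV = 4427.7 + 4699.7 = 9127.4 m/s ~ 9127 m/s

9127 m/s


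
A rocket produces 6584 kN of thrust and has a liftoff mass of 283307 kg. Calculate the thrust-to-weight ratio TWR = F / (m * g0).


TWR = 6584000 / (283307 * 9.81) = 2.37

2.37


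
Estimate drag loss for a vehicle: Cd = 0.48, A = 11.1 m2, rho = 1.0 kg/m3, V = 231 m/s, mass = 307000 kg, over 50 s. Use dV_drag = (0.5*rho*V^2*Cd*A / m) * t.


D = 0.5 * 1.0 * 231^2 * 0.48 * 11.1 = 142153.7 N
a = 142153.7 / 307000 = 0.463 m/s2
dV = 0.463 * 50 = 23.2 m/s

23.2 m/s


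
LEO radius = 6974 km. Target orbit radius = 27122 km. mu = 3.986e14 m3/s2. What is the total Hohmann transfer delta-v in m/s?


V1 = sqrt(mu/r1) = 7560.1 m/s
dV1 = V1*(sqrt(2*r2/(r1+r2)) - 1) = 1975.58 m/s
V2 = sqrt(mu/r2) = 3833.61 m/s
dV2 = V2*(1 - sqrt(2*r1/(r1+r2))) = 1381.66 m/s
Total dV = 3357 m/s

3357 m/s


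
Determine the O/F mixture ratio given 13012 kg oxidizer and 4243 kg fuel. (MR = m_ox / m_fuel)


MR = 13012 / 4243 = 3.07

3.07


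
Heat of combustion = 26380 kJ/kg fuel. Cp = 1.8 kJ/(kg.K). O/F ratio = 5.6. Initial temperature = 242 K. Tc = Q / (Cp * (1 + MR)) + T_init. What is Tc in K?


Tc = 26380 / (1.8 * (1 + 5.6)) + 242 = 2463 K

2463 K


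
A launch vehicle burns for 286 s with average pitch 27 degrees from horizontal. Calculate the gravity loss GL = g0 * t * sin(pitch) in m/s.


GL = 9.81 * 286 * sin(27 deg) = 1274 m/s

1274 m/s


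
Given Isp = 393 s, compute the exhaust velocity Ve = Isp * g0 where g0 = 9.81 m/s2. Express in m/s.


Ve = Isp * g0 = 393 * 9.81 = 3855.3 m/s

3855.3 m/s


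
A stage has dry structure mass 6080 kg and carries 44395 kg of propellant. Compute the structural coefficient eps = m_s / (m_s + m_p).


eps = 6080 / (6080 + 44395) = 0.1205

0.1205


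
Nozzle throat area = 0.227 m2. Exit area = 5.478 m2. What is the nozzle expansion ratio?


AR = 5.478 / 0.227 = 24.1

24.1


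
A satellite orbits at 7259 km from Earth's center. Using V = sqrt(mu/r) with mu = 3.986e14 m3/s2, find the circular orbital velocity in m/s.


V = sqrt(3.986e14 / 7259000) = 7410 m/s

7410 m/s


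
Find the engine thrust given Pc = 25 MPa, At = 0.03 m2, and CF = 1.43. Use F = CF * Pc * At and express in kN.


F = 1.43 * 25e6 * 0.03 = 1.0725e+06 N = 1072.5 kN

1072.5 kN


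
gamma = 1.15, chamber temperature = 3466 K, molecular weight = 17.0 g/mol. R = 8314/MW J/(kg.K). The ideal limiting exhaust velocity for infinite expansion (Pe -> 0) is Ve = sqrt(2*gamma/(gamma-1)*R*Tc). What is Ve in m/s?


R = 8314 / 17.0 = 489.06 J/(kg.K)
Ve = sqrt(2 * 1.15 / (1.15 - 1) * 489.06 * 3466) = 5098 m/s

5098 m/s


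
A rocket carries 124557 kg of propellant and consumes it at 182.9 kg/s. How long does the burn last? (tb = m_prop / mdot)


tb = 124557 / 182.9 = 681.0 s

681.0 s


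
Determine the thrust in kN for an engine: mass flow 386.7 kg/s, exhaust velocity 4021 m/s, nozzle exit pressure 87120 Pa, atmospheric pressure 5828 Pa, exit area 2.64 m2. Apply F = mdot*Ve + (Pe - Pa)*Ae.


F = 386.7 * 4021 + (87120 - 5828) * 2.64 = 1.7695e+06 N = 1769.5 kN

1769.5 kN


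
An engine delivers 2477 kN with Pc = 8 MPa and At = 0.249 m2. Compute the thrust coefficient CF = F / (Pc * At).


CF = 2477000 / (8e6 * 0.249) = 1.24

1.24


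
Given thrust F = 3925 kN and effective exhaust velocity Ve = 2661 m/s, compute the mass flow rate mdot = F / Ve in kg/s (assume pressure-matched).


mdot = F / Ve = 3925000 / 2661 = 1475.0 kg/s

1475.0 kg/s


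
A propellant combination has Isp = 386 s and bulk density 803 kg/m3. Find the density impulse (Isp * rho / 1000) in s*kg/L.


rho*Isp = 386 * 803 / 1000 = 310 s*kg/L

310 s*kg/L


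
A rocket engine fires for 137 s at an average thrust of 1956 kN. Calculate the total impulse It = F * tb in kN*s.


It = 1956 * 137 = 267972 kN*s

267972 kN*s


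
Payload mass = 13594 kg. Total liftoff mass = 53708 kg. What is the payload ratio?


PR = 13594 / 53708 = 0.2531

0.2531


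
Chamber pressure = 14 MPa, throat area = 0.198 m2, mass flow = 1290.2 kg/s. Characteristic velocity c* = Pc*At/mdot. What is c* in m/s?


c* = 14e6 * 0.198 / 1290.2 = 2149 m/s

2149 m/s


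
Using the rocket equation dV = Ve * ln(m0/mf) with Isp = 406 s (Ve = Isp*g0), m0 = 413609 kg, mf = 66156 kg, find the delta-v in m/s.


Ve = 406 * 9.81 = 3982.86 m/s
dV = 3982.86 * ln(413609/66156) = 7300 m/s

7300 m/s


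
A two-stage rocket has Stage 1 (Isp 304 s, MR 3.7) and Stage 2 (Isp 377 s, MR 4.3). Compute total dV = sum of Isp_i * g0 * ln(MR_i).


dV1 = 304 * 9.81 * ln(3.7) = 3901.8 m/s
dV2 = 377 * 9.81 * ln(4.3) = 5394.5 m/s
Total dV = 3901.8 + 5394.5 = 9296.3 m/s ~ 9296 m/s

9296 m/s


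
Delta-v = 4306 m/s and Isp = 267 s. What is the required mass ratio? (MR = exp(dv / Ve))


Ve = 267 * 9.81 = 2619.27 m/s
MR = exp(4306 / 2619.27) = 5.176

5.176


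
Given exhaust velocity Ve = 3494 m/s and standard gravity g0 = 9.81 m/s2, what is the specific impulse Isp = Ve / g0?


Isp = Ve / g0 = 3494 / 9.81 = 356.2 s

356.2 s


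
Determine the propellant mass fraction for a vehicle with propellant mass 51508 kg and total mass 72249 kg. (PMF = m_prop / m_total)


PMF = 51508 / 72249 = 0.713

0.713


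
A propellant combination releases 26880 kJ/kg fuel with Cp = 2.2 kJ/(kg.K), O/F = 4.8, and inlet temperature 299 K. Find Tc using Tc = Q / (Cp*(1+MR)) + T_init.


Tc = 26880 / (2.2 * (1 + 4.8)) + 299 = 2406 K

2406 K


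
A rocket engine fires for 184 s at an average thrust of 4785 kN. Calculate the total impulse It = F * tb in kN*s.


It = 4785 * 184 = 880440 kN*s

880440 kN*s


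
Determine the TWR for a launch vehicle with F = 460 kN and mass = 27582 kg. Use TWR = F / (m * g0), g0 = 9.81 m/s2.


TWR = 460000 / (27582 * 9.81) = 1.7

1.7


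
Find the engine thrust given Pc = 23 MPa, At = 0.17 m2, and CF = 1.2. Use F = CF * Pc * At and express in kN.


F = 1.2 * 23e6 * 0.17 = 4.6920e+06 N = 4692.0 kN

4692.0 kN


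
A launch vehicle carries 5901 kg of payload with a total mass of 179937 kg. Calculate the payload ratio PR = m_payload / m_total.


PR = 5901 / 179937 = 0.0328

0.0328


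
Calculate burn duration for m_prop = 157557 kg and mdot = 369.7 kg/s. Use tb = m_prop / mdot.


tb = 157557 / 369.7 = 426.2 s

426.2 s


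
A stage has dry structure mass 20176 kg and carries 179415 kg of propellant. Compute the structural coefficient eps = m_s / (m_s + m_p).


eps = 20176 / (20176 + 179415) = 0.1011

0.1011


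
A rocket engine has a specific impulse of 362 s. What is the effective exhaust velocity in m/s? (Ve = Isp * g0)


Ve = Isp * g0 = 362 * 9.81 = 3551.2 m/s

3551.2 m/s


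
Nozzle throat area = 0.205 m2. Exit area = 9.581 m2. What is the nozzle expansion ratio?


AR = 9.581 / 0.205 = 46.7

46.7


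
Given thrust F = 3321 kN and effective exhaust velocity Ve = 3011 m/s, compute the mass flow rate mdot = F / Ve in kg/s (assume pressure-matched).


mdot = F / Ve = 3321000 / 3011 = 1103.0 kg/s

1103.0 kg/s


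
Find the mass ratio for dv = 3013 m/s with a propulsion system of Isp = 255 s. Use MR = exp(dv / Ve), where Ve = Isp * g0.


Ve = 255 * 9.81 = 2501.55 m/s
MR = exp(3013 / 2501.55) = 3.335

3.335


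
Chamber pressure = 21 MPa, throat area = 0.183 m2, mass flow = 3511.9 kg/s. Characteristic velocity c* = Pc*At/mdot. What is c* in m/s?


c* = 21e6 * 0.183 / 3511.9 = 1094 m/s

1094 m/s


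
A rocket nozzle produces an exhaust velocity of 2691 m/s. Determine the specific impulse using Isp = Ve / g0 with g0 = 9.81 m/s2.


Isp = Ve / g0 = 2691 / 9.81 = 274.3 s

274.3 s


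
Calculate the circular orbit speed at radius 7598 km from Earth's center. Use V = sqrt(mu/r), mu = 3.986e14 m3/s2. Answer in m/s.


V = sqrt(3.986e14 / 7598000) = 7243 m/s

7243 m/s


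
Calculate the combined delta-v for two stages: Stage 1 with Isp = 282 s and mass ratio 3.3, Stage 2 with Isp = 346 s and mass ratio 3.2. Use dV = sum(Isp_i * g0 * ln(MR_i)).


dV1 = 282 * 9.81 * ln(3.3) = 3302.9 m/s
dV2 = 346 * 9.81 * ln(3.2) = 3948.0 m/s
Total dV = 3302.9 + 3948.0 = 7250.9 m/s ~ 7251 m/s

7251 m/s


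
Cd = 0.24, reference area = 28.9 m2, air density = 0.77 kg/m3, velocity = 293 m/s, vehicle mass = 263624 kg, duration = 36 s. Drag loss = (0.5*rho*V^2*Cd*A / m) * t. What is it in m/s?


D = 0.5 * 0.77 * 293^2 * 0.24 * 28.9 = 229247.74 N
a = 229247.74 / 263624 = 0.8696 m/s2
dV = 0.8696 * 36 = 31.3 m/s

31.3 m/s


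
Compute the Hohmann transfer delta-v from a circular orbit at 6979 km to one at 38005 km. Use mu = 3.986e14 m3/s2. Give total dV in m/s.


V1 = sqrt(mu/r1) = 7557.39 m/s
dV1 = V1*(sqrt(2*r2/(r1+r2)) - 1) = 2266.38 m/s
V2 = sqrt(mu/r2) = 3238.53 m/s
dV2 = V2*(1 - sqrt(2*r1/(r1+r2))) = 1434.56 m/s
Total dV = 3701 m/s

3701 m/s


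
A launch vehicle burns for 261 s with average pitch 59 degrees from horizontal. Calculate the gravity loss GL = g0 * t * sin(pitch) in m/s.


GL = 9.81 * 261 * sin(59 deg) = 2195 m/s

2195 m/s


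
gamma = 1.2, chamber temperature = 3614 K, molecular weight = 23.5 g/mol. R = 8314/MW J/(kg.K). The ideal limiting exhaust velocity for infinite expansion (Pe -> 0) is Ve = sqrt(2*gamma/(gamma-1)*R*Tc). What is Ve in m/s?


R = 8314 / 23.5 = 353.79 J/(kg.K)
Ve = sqrt(2 * 1.2 / (1.2 - 1) * 353.79 * 3614) = 3917 m/s

3917 m/s


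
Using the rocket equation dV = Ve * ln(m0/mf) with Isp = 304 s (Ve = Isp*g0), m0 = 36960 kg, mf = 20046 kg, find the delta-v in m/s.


Ve = 304 * 9.81 = 2982.24 m/s
dV = 2982.24 * ln(36960/20046) = 1825 m/s

1825 m/s


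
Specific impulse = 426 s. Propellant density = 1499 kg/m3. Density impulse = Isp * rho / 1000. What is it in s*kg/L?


rho*Isp = 426 * 1499 / 1000 = 639 s*kg/L

639 s*kg/L


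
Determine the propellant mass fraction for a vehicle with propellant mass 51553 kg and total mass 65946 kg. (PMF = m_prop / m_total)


PMF = 51553 / 65946 = 0.782

0.782


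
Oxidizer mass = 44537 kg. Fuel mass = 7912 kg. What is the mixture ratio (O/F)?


MR = 44537 / 7912 = 5.63

5.63


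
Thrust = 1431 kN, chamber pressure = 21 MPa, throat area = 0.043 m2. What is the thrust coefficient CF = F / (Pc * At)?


CF = 1431000 / (21e6 * 0.043) = 1.58

1.58


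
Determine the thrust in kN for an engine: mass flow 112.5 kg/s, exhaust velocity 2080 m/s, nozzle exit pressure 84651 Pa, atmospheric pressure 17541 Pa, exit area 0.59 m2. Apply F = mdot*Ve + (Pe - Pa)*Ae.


F = 112.5 * 2080 + (84651 - 17541) * 0.59 = 273595.0 N = 273.6 kN

273.6 kN


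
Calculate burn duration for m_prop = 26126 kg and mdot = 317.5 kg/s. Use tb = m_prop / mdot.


tb = 26126 / 317.5 = 82.3 s

82.3 s


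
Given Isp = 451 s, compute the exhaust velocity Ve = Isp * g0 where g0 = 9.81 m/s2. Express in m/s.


Ve = Isp * g0 = 451 * 9.81 = 4424.3 m/s

4424.3 m/s


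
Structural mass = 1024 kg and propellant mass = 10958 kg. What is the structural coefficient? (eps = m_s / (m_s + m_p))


eps = 1024 / (1024 + 10958) = 0.0855

0.0855


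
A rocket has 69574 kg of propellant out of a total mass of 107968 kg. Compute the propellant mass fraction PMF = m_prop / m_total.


PMF = 69574 / 107968 = 0.644

0.644


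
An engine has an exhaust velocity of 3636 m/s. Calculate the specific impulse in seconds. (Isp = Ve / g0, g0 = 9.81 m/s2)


Isp = Ve / g0 = 3636 / 9.81 = 370.6 s

370.6 s


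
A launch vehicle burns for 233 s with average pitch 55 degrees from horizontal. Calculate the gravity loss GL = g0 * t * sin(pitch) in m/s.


GL = 9.81 * 233 * sin(55 deg) = 1872 m/s

1872 m/s


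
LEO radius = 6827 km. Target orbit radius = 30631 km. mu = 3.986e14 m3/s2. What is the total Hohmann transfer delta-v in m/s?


V1 = sqrt(mu/r1) = 7641.06 m/s
dV1 = V1*(sqrt(2*r2/(r1+r2)) - 1) = 2130.79 m/s
V2 = sqrt(mu/r2) = 3607.35 m/s
dV2 = V2*(1 - sqrt(2*r1/(r1+r2))) = 1429.41 m/s
Total dV = 3560 m/s

3560 m/s


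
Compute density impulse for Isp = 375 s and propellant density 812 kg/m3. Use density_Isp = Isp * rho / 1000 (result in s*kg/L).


rho*Isp = 375 * 812 / 1000 = 304 s*kg/L

304 s*kg/L


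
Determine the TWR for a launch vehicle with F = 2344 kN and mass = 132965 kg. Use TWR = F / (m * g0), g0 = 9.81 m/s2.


TWR = 2344000 / (132965 * 9.81) = 1.8

1.8


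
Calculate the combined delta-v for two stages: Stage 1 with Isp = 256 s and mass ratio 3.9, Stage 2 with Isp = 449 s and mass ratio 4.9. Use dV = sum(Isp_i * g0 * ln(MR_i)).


dV1 = 256 * 9.81 * ln(3.9) = 3417.9 m/s
dV2 = 449 * 9.81 * ln(4.9) = 7000.1 m/s
Total dV = 3417.9 + 7000.1 = 10418.0 m/s ~ 10418 m/s

10418 m/s


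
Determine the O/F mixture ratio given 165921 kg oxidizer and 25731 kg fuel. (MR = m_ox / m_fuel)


MR = 165921 / 25731 = 6.45

6.45


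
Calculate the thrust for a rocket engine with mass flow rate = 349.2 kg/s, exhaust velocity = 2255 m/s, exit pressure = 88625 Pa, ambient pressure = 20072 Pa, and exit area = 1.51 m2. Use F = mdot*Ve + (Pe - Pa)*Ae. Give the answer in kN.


F = 349.2 * 2255 + (88625 - 20072) * 1.51 = 890961.0 N = 891.0 kN

891.0 kN


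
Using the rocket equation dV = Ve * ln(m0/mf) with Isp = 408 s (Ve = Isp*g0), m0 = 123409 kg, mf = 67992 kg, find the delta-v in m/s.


Ve = 408 * 9.81 = 4002.48 m/s
dV = 4002.48 * ln(123409/67992) = 2386 m/s

2386 m/s


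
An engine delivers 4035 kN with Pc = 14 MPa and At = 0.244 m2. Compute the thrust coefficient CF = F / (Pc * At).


CF = 4035000 / (14e6 * 0.244) = 1.18

1.18


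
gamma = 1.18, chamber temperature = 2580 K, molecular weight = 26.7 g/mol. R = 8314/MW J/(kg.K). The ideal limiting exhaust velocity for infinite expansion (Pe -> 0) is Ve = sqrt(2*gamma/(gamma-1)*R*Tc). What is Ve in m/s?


R = 8314 / 26.7 = 311.39 J/(kg.K)
Ve = sqrt(2 * 1.18 / (1.18 - 1) * 311.39 * 2580) = 3245 m/s

3245 m/s


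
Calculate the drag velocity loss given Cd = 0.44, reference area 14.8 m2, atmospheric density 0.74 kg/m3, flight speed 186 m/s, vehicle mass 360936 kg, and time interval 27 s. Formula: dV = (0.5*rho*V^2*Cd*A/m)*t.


D = 0.5 * 0.74 * 186^2 * 0.44 * 14.8 = 83356.99 N
a = 83356.99 / 360936 = 0.2309 m/s2
dV = 0.2309 * 27 = 6.2 m/s

6.2 m/s


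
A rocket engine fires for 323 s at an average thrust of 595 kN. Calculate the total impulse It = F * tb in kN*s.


It = 595 * 323 = 192185 kN*s

192185 kN*s


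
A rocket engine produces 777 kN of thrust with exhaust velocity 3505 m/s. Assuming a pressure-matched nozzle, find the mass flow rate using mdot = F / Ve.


mdot = F / Ve = 777000 / 3505 = 221.7 kg/s

221.7 kg/s


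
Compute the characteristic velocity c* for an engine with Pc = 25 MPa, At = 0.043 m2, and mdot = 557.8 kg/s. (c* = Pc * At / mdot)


c* = 25e6 * 0.043 / 557.8 = 1927 m/s

1927 m/s


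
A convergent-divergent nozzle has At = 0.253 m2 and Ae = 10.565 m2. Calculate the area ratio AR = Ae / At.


AR = 10.565 / 0.253 = 41.8

41.8


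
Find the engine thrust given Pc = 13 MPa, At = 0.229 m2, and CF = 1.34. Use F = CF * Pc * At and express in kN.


F = 1.34 * 13e6 * 0.229 = 3.9892e+06 N = 3989.2 kN

3989.2 kN


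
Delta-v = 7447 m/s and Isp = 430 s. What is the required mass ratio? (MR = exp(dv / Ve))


Ve = 430 * 9.81 = 4218.3 m/s
MR = exp(7447 / 4218.3) = 5.844

5.844


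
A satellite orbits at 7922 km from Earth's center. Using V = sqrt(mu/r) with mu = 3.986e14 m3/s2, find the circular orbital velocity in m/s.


V = sqrt(3.986e14 / 7922000) = 7093 m/s

7093 m/s
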